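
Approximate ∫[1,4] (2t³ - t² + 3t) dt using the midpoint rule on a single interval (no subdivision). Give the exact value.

M = (b−a)·f(2.5) = 3·(32.5) = 97.5.

97.5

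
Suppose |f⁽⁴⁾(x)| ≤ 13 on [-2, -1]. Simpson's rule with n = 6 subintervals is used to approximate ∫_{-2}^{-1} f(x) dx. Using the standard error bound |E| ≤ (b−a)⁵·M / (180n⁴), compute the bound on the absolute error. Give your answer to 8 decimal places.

|E| ≤ (1)⁵·13 / (180·6⁴) = 13/233280 = 0.00005573.

0.00005573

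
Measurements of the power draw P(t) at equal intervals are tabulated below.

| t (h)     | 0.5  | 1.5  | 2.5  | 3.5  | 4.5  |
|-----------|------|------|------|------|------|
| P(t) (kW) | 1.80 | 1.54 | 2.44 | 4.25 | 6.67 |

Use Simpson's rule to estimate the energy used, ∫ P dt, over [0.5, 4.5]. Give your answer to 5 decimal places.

12.17000

h = 1, n = 4.
(h/3)·[y₀ + 4y₁ + 2y₂ + 4y₃ + y₄] = 0.333333·(36.51) = 12.17000.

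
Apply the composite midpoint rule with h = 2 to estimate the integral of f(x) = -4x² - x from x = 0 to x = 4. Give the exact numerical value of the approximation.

-88

h = (4 − 0)/2 = 2.
Midpoints m₁,…,m₂ = 1, 3.
f(m₁)=-5, f(m₂)=-39.
h·[f(m₁) + f(m₂)] = 2·(-44) = -88.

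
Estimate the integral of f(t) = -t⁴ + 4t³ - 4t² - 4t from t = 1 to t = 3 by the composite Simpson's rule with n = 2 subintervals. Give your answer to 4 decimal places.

-19.3333

h = (3 − 1)/2 = 1.
Nodes t₀,…,t₂ = 1, 2, 3.
f(t) = -t⁴ + 4t³ - 4t² - 4t: f₀=-5, f₁=-8, f₂=-21.
(h/3)·[f₀ + 4f₁ + f₂] = 0.333333·(-58) = -19.3333.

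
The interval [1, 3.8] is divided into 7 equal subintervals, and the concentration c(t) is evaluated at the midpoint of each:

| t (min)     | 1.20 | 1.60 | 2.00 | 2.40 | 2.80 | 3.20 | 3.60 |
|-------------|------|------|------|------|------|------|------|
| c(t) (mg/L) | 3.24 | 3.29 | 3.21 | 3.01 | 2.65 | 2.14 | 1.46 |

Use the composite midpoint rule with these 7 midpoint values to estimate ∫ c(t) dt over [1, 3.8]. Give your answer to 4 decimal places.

7.6000

h = 0.4, n = 7.
h·[y(m₁) + y(m₂) + y(m₃) + y(m₄) + y(m₅) + y(m₆) + y(m₇)] = 0.4·(19.00) = 7.6000.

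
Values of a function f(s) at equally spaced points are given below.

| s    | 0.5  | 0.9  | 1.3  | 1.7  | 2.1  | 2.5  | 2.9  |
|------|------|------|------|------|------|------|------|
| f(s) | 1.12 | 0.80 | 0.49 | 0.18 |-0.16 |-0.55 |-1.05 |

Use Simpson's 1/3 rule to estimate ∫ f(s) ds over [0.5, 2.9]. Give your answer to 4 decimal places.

h = 0.4, n = 6.
(h/3)·[y₀ + 4y₁ + 2y₂ + 4y₃ + 2y₄ + 4y₅ + y₆] = 0.133333·(2.45) = 0.3267.

0.3267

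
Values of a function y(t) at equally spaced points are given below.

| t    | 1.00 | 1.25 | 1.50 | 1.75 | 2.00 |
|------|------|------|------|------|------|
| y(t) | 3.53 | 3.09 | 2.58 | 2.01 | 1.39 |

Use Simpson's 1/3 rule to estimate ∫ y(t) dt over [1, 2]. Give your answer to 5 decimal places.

2.54000

h = 0.25, n = 4.
(h/3)·[y₀ + 4y₁ + 2y₂ + 4y₃ + y₄] = 0.083333·(30.48) = 2.54000.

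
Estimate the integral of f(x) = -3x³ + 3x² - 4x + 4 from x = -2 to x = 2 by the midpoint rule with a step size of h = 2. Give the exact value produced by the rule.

28

h = (2 − (-2))/2 = 2.
Midpoints m₁,…,m₂ = -1, 1.
f(m₁)=14, f(m₂)=0.
h·[f(m₁) + f(m₂)] = 2·(14) = 28.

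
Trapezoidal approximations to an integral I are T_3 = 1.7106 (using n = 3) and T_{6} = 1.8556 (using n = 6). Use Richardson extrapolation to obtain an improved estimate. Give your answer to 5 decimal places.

1.90393

R = (4·T_{6} − T_3) / 3 = (4·1.8556 − 1.7106)/3 = (5.7118)/3 = 1.90393.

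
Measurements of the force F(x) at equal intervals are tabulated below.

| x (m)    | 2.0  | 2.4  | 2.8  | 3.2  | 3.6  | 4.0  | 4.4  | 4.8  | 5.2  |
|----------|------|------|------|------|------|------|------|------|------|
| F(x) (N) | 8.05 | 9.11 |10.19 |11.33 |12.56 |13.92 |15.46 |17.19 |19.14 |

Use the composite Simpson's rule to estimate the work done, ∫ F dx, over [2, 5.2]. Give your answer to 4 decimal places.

41.3080

h = 0.4, n = 8.
(h/3)·[y₀ + 4y₁ + 2y₂ + 4y₃ + 2y₄ + 4y₅ + 2y₆ + 4y₇ + y₈] = 0.133333·(309.81) = 41.3080.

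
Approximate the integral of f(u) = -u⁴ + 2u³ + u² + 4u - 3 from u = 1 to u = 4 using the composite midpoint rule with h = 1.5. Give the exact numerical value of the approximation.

-20.91796875

h = (4 − 1)/2 = 1.5.
Midpoints m₁,…,m₂ = 1.75, 3.25.
f(m₁)=8.40234375, f(m₂)=-22.34765625.
h·[f(m₁) + f(m₂)] = 1.5·(-13.9453125) = -20.91796875.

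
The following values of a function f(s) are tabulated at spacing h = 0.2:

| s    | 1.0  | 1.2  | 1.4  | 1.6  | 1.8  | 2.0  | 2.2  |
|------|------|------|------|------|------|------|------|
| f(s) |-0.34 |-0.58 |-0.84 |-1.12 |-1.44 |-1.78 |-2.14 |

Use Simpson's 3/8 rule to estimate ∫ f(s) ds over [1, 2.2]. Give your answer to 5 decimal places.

-1.39800

h = 0.2, n = 6.
(3h/8)·[y₀ + 3y₁ + 3y₂ + 2y₃ + 3y₄ + 3y₅ + y₆] = 0.075·(-18.64) = -1.39800.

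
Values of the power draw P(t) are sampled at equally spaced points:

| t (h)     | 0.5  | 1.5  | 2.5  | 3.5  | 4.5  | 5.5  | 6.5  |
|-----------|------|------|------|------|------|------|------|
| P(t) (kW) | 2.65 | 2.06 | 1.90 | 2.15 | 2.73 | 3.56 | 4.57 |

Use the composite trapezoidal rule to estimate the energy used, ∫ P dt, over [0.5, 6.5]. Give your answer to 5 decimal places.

h = 1, n = 6.
(h/2)·[y₀ + 2y₁ + 2y₂ + 2y₃ + 2y₄ + 2y₅ + y₆] = 0.5·(32.02) = 16.01000.

16.01000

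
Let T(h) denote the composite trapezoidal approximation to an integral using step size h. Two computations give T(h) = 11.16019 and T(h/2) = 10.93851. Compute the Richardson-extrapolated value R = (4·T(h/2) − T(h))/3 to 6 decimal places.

R = (4·T(h/2) − T(h)) / 3 = (4·10.93851 − 11.16019)/3 = (32.59385)/3 = 10.864617.

10.864617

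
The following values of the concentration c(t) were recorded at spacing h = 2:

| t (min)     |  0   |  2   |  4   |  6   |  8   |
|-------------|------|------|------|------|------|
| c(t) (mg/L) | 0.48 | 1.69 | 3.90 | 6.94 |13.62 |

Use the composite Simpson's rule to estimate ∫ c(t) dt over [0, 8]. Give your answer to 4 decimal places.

h = 2, n = 4.
(h/3)·[y₀ + 4y₁ + 2y₂ + 4y₃ + y₄] = 0.666667·(56.42) = 37.6133.

37.6133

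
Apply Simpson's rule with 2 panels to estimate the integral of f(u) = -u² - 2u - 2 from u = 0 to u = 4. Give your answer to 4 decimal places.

-45.3333

h = (4 − 0)/2 = 2.
Nodes u₀,…,u₂ = 0, 2, 4.
f(u) = -u² - 2u - 2: f₀=-2, f₁=-10, f₂=-26.
(h/3)·[f₀ + 4f₁ + f₂] = 0.666667·(-68) = -45.3333.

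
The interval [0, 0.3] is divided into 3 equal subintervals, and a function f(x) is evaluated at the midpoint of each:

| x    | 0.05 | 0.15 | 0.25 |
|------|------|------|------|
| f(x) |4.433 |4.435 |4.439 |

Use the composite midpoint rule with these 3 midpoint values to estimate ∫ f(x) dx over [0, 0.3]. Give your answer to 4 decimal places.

1.3307

h = 0.1, n = 3.
h·[y(m₁) + y(m₂) + y(m₃)] = 0.1·(13.307) = 1.3307.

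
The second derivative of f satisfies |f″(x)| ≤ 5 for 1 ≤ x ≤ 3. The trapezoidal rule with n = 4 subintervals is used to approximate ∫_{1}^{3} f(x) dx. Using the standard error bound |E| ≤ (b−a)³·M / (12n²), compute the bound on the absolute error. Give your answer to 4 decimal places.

|E| ≤ (2)³·5 / (12·4²) = 40/192 = 0.2083.

0.2083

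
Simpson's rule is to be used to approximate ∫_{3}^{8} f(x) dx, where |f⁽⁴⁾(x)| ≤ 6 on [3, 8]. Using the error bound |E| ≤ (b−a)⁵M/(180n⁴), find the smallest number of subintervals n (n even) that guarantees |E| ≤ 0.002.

Need 18750/(180n⁴) ≤ 0.002.
n⁴ ≥ 18750/(180·0.002) = 52083.3 ⇒ n ≥ 15.1069, so the smallest even n is 16. (n must be even for Simpson's rule.)

16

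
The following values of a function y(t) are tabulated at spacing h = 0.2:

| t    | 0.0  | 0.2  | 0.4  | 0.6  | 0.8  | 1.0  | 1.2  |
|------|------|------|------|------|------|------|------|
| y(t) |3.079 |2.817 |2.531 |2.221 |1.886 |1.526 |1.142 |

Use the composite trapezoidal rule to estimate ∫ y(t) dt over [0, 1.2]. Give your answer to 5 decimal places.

h = 0.2, n = 6.
(h/2)·[y₀ + 2y₁ + 2y₂ + 2y₃ + 2y₄ + 2y₅ + y₆] = 0.1·(26.183) = 2.61830.

2.61830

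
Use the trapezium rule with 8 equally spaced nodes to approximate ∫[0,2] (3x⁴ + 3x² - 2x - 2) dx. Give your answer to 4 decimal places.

h = (2 − 0)/7 = 0.285714.
Nodes x₀,…,x₇ = 0, 0.285714, 0.571429, 0.857143, 1.142857, 1.428571, 1.714286, 2.
f(x) = 3x⁴ + 3x² - 2x - 2: f₀=-2, f₁=-2.306539, f₂=-1.843399, f₃=0.109121, f₄=4.750521, f₅=13.760100, f₆=29.296960, f₇=54.
(h/2)·[f₀ + 2f₁ + 2f₂ + 2f₃ + 2f₄ + 2f₅ + 2f₆ + f₇] = 0.142857·(139.533528) = 19.9334.

19.9334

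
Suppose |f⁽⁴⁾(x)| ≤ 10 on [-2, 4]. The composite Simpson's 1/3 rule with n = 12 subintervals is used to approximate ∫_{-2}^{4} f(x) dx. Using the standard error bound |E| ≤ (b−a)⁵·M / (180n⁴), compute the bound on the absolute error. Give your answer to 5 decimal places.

0.02083

|E| ≤ (6)⁵·10 / (180·12⁴) = 77760/3732480 = 0.02083.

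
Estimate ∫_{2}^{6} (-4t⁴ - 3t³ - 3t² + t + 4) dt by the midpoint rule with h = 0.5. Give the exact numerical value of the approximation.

h = (6 − 2)/8 = 0.5.
Midpoints m₁,…,m₈ = 2.25, 2.75, 3.25, 3.75, 4.25, 4.75, 5.25, 5.75.
f(m₁)=-145.625, f(m₂)=-307.09375, f(m₃)=-573.6875, f(m₄)=-983.65625, f(m₅)=-1581.25, f(m₆)=-2416.71875, f(m₇)=-3546.3125, f(m₈)=-5032.28125.
h·[f(m₁) + f(m₂) + f(m₃) + f(m₄) + f(m₅) + f(m₆) + f(m₇) + f(m₈)] = 0.5·(-14586.625) = -7293.3125.

-7293.3125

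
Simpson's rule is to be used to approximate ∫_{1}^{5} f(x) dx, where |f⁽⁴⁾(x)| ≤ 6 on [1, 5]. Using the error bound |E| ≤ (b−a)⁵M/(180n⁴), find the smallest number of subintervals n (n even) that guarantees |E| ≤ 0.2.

Need 6144/(180n⁴) ≤ 0.2.
n⁴ ≥ 6144/(180·0.2) = 170.667 ⇒ n ≥ 3.6144, so the smallest even n is 4. (n must be even for Simpson's rule.)

4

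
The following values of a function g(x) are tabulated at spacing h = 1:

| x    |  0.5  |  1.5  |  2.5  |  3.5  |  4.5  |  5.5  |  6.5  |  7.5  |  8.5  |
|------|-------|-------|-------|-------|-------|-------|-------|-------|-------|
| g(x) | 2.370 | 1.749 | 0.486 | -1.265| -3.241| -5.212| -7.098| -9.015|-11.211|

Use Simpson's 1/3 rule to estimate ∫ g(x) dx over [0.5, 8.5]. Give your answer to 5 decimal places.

-27.83967

h = 1, n = 8.
(h/3)·[y₀ + 4y₁ + 2y₂ + 4y₃ + 2y₄ + 4y₅ + 2y₆ + 4y₇ + y₈] = 0.333333·(-83.519) = -27.83967.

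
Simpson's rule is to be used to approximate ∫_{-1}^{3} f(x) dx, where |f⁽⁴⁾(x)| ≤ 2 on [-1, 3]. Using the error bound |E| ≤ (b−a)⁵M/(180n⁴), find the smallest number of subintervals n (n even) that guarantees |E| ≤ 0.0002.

Need 2048/(180n⁴) ≤ 0.0002.
n⁴ ≥ 2048/(180·0.0002) = 56888.9 ⇒ n ≥ 15.4439, so the smallest even n is 16. (n must be even for Simpson's rule.)

16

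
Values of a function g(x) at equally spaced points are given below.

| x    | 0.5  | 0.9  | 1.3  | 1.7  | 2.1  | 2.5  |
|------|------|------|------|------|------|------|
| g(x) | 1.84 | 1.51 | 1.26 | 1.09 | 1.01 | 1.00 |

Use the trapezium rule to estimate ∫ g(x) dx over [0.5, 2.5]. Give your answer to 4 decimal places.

h = 0.4, n = 5.
(h/2)·[y₀ + 2y₁ + 2y₂ + 2y₃ + 2y₄ + y₅] = 0.2·(12.58) = 2.5160.

2.5160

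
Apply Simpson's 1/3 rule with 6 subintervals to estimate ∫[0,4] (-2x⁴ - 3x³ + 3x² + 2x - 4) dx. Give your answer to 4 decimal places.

-537.8107

h = (4 − 0)/6 = 0.666667.
Nodes x₀,…,x₆ = 0, 0.666667, 1.333333, 2, 2.666667, 3.333333, 4.
f(x) = -2x⁴ - 3x³ + 3x² + 2x - 4: f₀=-4, f₁=-2.617284, f₂=-9.432099, f₃=-44, f₄=-135.358025, f₅=-322.024691, f₆=-652.
(h/3)·[f₀ + 4f₁ + 2f₂ + 4f₃ + 2f₄ + 4f₅ + f₆] = 0.222222·(-2420.148148) = -537.8107.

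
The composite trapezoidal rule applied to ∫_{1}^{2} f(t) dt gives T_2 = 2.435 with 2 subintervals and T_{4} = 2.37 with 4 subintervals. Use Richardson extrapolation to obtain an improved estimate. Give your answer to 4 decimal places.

R = (4·T_{4} − T_2) / 3 = (4·2.37 − 2.435)/3 = (7.045)/3 = 2.3483.

2.3483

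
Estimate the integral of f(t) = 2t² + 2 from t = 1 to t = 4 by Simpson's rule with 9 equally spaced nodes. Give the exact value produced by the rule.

h = (4 − 1)/8 = 0.375.
Nodes t₀,…,t₈ = 1, 1.375, 1.75, 2.125, 2.5, 2.875, 3.25, 3.625, 4.
f(t) = 2t² + 2: f₀=4, f₁=5.78125, f₂=8.125, f₃=11.03125, f₄=14.5, f₅=18.53125, f₆=23.125, f₇=28.28125, f₈=34.
(h/3)·[f₀ + 4f₁ + 2f₂ + 4f₃ + 2f₄ + 4f₅ + 2f₆ + 4f₇ + f₈] = 0.125·(384) = 48.

48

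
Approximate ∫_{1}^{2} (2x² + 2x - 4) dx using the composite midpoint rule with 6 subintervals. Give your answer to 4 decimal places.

3.6620

h = (2 − 1)/6 = 0.166667.
Midpoints m₁,…,m₆ = 1.083333, 1.25, 1.416667, 1.583333, 1.75, 1.916667.
f(m₁)=0.513889, f(m₂)=1.625, f(m₃)=2.847222, f(m₄)=4.180556, f(m₅)=5.625, f(m₆)=7.180556.
h·[f(m₁) + f(m₂) + f(m₃) + f(m₄) + f(m₅) + f(m₆)] = 0.166667·(21.972222) = 3.6620.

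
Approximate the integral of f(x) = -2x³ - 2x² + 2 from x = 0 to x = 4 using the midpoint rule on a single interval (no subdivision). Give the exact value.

M = (b−a)·f(2) = 4·(-22) = -88.

-88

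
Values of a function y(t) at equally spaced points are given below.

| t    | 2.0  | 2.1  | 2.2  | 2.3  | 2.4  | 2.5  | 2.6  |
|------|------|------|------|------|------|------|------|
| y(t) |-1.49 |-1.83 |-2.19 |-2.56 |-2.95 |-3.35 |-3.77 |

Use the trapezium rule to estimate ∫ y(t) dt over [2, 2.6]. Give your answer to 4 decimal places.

h = 0.1, n = 6.
(h/2)·[y₀ + 2y₁ + 2y₂ + 2y₃ + 2y₄ + 2y₅ + y₆] = 0.05·(-31.02) = -1.5510.

-1.5510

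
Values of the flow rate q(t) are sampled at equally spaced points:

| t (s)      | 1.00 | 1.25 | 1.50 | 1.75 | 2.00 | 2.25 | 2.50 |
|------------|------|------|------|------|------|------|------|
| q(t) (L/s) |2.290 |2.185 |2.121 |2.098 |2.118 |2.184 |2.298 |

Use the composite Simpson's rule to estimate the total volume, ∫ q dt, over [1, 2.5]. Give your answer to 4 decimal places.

h = 0.25, n = 6.
(h/3)·[y₀ + 4y₁ + 2y₂ + 4y₃ + 2y₄ + 4y₅ + y₆] = 0.083333·(38.934) = 3.2445.

3.2445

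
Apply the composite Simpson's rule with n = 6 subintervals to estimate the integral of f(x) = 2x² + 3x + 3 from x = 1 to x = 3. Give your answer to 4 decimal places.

h = (3 − 1)/6 = 0.333333.
Nodes x₀,…,x₆ = 1, 1.333333, 1.666667, 2, 2.333333, 2.666667, 3.
f(x) = 2x² + 3x + 3: f₀=8, f₁=10.555556, f₂=13.555556, f₃=17, f₄=20.888889, f₅=25.222222, f₆=30.
(h/3)·[f₀ + 4f₁ + 2f₂ + 4f₃ + 2f₄ + 4f₅ + f₆] = 0.111111·(318) = 35.3333.

35.3333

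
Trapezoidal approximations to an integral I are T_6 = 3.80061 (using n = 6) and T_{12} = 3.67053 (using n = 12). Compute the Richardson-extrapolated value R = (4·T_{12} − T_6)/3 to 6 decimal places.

3.627170

R = (4·T_{12} − T_6) / 3 = (4·3.67053 − 3.80061)/3 = (10.88151)/3 = 3.627170.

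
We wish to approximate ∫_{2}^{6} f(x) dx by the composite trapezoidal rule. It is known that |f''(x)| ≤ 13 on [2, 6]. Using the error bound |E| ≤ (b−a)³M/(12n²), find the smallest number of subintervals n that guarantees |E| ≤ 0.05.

Need 832/(12n²) ≤ 0.05.
n² ≥ 832/(12·0.05) = 1386.67 ⇒ n ≥ 37.2380, so the smallest n is 38.

38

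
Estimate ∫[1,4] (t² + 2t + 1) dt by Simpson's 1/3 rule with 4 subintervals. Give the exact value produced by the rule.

39

h = (4 − 1)/4 = 0.75.
Nodes t₀,…,t₄ = 1, 1.75, 2.5, 3.25, 4.
f(t) = t² + 2t + 1: f₀=4, f₁=7.5625, f₂=12.25, f₃=18.0625, f₄=25.
(h/3)·[f₀ + 4f₁ + 2f₂ + 4f₃ + f₄] = 0.25·(156) = 39.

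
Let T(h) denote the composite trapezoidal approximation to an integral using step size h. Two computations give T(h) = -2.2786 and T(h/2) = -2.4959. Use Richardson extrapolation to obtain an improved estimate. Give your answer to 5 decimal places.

R = (4·T(h/2) − T(h)) / 3 = (4·(-2.4959) − (-2.2786))/3 = (-7.7050)/3 = -2.56833.

-2.56833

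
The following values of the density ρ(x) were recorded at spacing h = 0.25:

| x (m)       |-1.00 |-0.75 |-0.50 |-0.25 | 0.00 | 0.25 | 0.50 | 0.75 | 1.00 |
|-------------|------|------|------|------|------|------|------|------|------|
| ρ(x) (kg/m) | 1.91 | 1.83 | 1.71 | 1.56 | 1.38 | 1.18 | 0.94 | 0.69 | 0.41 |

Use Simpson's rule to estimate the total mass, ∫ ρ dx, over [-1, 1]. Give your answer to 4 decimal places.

2.6183

h = 0.25, n = 8.
(h/3)·[y₀ + 4y₁ + 2y₂ + 4y₃ + 2y₄ + 4y₅ + 2y₆ + 4y₇ + y₈] = 0.083333·(31.42) = 2.6183.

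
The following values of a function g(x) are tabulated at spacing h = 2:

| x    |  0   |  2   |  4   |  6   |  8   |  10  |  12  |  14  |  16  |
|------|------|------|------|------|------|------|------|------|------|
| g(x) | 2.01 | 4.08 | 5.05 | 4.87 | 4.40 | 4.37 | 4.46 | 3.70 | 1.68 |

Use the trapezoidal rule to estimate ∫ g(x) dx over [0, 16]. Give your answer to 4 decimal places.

h = 2, n = 8.
(h/2)·[y₀ + 2y₁ + 2y₂ + 2y₃ + 2y₄ + 2y₅ + 2y₆ + 2y₇ + y₈] = 1·(65.55) = 65.5500.

65.5500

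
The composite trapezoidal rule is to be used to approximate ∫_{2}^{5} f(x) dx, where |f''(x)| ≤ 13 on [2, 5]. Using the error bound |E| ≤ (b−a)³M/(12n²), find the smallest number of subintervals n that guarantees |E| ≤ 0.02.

39

Need 351/(12n²) ≤ 0.02.
n² ≥ 351/(12·0.02) = 1462.5 ⇒ n ≥ 38.2426, so the smallest n is 39.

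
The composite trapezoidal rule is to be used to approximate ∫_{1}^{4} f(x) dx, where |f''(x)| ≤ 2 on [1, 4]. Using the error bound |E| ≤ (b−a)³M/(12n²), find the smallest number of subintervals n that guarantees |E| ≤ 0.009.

23

Need 54/(12n²) ≤ 0.009.
n² ≥ 54/(12·0.009) = 500 ⇒ n ≥ 22.3607, so the smallest n is 23.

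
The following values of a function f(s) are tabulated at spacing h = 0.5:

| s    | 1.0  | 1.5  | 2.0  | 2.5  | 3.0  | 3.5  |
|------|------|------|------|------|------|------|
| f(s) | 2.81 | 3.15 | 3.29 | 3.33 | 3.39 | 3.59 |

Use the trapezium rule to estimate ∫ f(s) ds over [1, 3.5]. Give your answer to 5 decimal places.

8.18000

h = 0.5, n = 5.
(h/2)·[y₀ + 2y₁ + 2y₂ + 2y₃ + 2y₄ + y₅] = 0.25·(32.72) = 8.18000.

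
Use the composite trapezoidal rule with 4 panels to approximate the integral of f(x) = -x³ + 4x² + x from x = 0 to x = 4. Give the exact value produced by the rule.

h = (4 − 0)/4 = 1.
Nodes x₀,…,x₄ = 0, 1, 2, 3, 4.
f(x) = -x³ + 4x² + x: f₀=0, f₁=4, f₂=10, f₃=12, f₄=4.
(h/2)·[f₀ + 2f₁ + 2f₂ + 2f₃ + f₄] = 0.5·(56) = 28.

28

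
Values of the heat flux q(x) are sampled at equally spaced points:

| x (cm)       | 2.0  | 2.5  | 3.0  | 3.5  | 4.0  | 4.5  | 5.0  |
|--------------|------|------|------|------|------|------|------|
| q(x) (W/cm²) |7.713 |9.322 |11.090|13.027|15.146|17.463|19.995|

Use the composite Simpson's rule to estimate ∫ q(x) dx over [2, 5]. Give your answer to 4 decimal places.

39.9047

h = 0.5, n = 6.
(h/3)·[y₀ + 4y₁ + 2y₂ + 4y₃ + 2y₄ + 4y₅ + y₆] = 0.166667·(239.428) = 39.9047.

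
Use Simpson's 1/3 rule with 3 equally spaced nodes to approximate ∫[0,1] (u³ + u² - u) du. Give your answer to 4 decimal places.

h = (1 − 0)/2 = 0.5.
Nodes u₀,…,u₂ = 0, 0.5, 1.
f(u) = u³ + u² - u: f₀=0, f₁=-0.125, f₂=1.
(h/3)·[f₀ + 4f₁ + f₂] = 0.166667·(0.5) = 0.0833.

0.0833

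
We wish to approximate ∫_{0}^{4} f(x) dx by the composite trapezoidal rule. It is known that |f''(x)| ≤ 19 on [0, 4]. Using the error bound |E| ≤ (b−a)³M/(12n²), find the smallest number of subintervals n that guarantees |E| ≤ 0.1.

Need 1216/(12n²) ≤ 0.1.
n² ≥ 1216/(12·0.1) = 1013.33 ⇒ n ≥ 31.8329, so the smallest n is 32.

32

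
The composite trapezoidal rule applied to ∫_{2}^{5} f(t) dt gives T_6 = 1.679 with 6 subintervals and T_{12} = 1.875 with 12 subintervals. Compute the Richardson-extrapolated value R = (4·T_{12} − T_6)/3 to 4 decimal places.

1.9403

R = (4·T_{12} − T_6) / 3 = (4·1.875 − 1.679)/3 = (5.821)/3 = 1.9403.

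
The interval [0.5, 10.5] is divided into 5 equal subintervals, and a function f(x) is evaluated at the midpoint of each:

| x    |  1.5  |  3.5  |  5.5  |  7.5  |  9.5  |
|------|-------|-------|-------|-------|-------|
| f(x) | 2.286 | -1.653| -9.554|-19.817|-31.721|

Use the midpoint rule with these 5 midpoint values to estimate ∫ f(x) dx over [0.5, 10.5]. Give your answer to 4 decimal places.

h = 2, n = 5.
h·[y(m₁) + y(m₂) + y(m₃) + y(m₄) + y(m₅)] = 2·(-60.459) = -120.9180.

-120.9180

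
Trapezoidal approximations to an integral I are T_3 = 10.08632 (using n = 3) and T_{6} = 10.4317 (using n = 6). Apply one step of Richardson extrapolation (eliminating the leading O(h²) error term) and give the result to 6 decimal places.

R = (4·T_{6} − T_3) / 3 = (4·10.4317 − 10.08632)/3 = (31.64048)/3 = 10.546827.

10.546827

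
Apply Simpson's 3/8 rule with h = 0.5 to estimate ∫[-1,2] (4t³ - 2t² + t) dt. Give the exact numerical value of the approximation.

h = (2 − (-1))/6 = 0.5.
Nodes t₀,…,t₆ = -1, -0.5, 0, 0.5, 1, 1.5, 2.
f(t) = 4t³ - 2t² + t: f₀=-7, f₁=-1.5, f₂=0, f₃=0.5, f₄=3, f₅=10.5, f₆=26.
(3h/8)·[f₀ + 3f₁ + 3f₂ + 2f₃ + 3f₄ + 3f₅ + f₆] = 0.1875·(56) = 10.5.

10.5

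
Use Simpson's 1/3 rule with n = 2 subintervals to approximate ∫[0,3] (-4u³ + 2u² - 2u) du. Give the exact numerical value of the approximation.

h = (3 − 0)/2 = 1.5.
Nodes u₀,…,u₂ = 0, 1.5, 3.
f(u) = -4u³ + 2u² - 2u: f₀=0, f₁=-12, f₂=-96.
(h/3)·[f₀ + 4f₁ + f₂] = 0.5·(-144) = -72.

-72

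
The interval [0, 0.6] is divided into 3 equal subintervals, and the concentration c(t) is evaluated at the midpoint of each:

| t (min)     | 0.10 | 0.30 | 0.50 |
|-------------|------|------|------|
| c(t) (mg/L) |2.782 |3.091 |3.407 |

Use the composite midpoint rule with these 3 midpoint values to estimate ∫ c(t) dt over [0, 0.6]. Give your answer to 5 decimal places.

1.85600

h = 0.2, n = 3.
h·[y(m₁) + y(m₂) + y(m₃)] = 0.2·(9.280) = 1.85600.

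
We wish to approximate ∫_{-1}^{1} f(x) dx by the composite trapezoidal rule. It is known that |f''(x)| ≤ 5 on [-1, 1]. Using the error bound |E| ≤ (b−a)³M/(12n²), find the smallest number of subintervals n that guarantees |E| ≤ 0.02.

13

Need 40/(12n²) ≤ 0.02.
n² ≥ 40/(12·0.02) = 166.667 ⇒ n ≥ 12.9099, so the smallest n is 13.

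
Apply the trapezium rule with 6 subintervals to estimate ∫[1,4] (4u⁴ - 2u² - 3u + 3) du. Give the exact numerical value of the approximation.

783.625

h = (4 − 1)/6 = 0.5.
Nodes u₀,…,u₆ = 1, 1.5, 2, 2.5, 3, 3.5, 4.
f(u) = 4u⁴ - 2u² - 3u + 3: f₀=2, f₁=14.25, f₂=53, f₃=139.25, f₄=300, f₅=568.25, f₆=983.
(h/2)·[f₀ + 2f₁ + 2f₂ + 2f₃ + 2f₄ + 2f₅ + f₆] = 0.25·(3134.5) = 783.625.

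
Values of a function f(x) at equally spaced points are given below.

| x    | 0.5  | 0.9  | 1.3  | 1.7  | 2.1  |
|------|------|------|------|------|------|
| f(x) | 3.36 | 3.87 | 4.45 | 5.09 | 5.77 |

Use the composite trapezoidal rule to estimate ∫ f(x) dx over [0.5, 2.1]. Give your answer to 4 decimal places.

7.1900

h = 0.4, n = 4.
(h/2)·[y₀ + 2y₁ + 2y₂ + 2y₃ + y₄] = 0.2·(35.95) = 7.1900.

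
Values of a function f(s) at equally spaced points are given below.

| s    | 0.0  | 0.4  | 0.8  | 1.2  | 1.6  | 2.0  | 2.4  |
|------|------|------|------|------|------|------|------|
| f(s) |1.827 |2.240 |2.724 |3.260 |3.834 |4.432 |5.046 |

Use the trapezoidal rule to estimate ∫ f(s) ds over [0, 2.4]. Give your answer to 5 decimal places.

h = 0.4, n = 6.
(h/2)·[y₀ + 2y₁ + 2y₂ + 2y₃ + 2y₄ + 2y₅ + y₆] = 0.2·(39.853) = 7.97060.

7.97060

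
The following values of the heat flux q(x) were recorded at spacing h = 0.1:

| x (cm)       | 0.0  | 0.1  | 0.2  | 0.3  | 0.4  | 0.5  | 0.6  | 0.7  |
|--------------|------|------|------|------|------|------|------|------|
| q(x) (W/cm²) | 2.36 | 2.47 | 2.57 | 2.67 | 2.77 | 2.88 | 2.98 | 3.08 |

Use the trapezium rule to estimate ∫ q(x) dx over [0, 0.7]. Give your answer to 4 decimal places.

1.9060

h = 0.1, n = 7.
(h/2)·[y₀ + 2y₁ + 2y₂ + 2y₃ + 2y₄ + 2y₅ + 2y₆ + y₇] = 0.05·(38.12) = 1.9060.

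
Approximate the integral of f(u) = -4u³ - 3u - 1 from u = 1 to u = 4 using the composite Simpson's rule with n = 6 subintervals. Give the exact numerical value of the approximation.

-280.5

h = (4 − 1)/6 = 0.5.
Nodes u₀,…,u₆ = 1, 1.5, 2, 2.5, 3, 3.5, 4.
f(u) = -4u³ - 3u - 1: f₀=-8, f₁=-19, f₂=-39, f₃=-71, f₄=-118, f₅=-183, f₆=-269.
(h/3)·[f₀ + 4f₁ + 2f₂ + 4f₃ + 2f₄ + 4f₅ + f₆] = 0.166667·(-1683) = -280.5.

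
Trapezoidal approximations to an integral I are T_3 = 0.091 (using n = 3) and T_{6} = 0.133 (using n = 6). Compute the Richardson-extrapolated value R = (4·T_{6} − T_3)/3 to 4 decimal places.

R = (4·T_{6} − T_3) / 3 = (4·0.133 − 0.091)/3 = (0.441)/3 = 0.1470.

0.1470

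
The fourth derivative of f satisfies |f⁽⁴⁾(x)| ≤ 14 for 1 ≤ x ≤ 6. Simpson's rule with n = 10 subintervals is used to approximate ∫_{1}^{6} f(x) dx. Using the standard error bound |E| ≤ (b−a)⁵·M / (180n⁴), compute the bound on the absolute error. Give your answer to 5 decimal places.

|E| ≤ (5)⁵·14 / (180·10⁴) = 43750/1800000 = 0.02431.

0.02431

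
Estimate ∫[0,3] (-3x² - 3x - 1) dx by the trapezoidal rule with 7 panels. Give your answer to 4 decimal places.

h = (3 − 0)/7 = 0.428571.
Nodes x₀,…,x₇ = 0, 0.428571, 0.857143, 1.285714, 1.714286, 2.142857, 2.571429, 3.
f(x) = -3x² - 3x - 1: f₀=-1, f₁=-2.836735, f₂=-5.775510, f₃=-9.816327, f₄=-14.959184, f₅=-21.204082, f₆=-28.551020, f₇=-37.
(h/2)·[f₀ + 2f₁ + 2f₂ + 2f₃ + 2f₄ + 2f₅ + 2f₆ + f₇] = 0.214286·(-204.285714) = -43.7755.

-43.7755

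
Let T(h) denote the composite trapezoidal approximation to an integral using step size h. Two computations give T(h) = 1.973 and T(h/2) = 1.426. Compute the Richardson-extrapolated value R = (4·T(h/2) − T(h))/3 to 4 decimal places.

1.2437

R = (4·T(h/2) − T(h)) / 3 = (4·1.426 − 1.973)/3 = (3.731)/3 = 1.2437.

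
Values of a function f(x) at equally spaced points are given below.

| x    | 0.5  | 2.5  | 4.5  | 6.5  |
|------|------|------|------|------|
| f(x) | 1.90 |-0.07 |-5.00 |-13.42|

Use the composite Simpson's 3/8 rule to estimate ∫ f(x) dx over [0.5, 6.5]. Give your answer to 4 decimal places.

-20.0475

h = 2, n = 3.
(3h/8)·[y₀ + 3y₁ + 3y₂ + y₃] = 0.75·(-26.73) = -20.0475.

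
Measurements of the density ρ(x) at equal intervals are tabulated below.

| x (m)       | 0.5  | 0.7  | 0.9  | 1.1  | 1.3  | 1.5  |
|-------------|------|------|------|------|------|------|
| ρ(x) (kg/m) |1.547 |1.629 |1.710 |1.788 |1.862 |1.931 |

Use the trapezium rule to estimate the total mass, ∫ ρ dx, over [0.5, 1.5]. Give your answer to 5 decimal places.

1.74560

h = 0.2, n = 5.
(h/2)·[y₀ + 2y₁ + 2y₂ + 2y₃ + 2y₄ + y₅] = 0.1·(17.456) = 1.74560.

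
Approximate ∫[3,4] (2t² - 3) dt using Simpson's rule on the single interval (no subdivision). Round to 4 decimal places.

S = (b−a)/6 · [f(3) + 4f(3.5) + f(4)] = 0.166667·[15 + 4·21.5 + 29] = 21.6667.

21.6667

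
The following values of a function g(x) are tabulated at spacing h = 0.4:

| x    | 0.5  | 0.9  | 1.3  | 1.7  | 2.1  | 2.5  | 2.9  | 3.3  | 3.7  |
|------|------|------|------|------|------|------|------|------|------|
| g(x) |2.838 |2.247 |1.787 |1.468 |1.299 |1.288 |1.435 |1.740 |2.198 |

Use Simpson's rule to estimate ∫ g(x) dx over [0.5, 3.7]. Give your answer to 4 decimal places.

5.4733

h = 0.4, n = 8.
(h/3)·[y₀ + 4y₁ + 2y₂ + 4y₃ + 2y₄ + 4y₅ + 2y₆ + 4y₇ + y₈] = 0.133333·(41.050) = 5.4733.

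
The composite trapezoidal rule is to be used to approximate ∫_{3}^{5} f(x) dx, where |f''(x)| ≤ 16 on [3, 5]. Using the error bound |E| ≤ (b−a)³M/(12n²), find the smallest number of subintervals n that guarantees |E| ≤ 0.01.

Need 128/(12n²) ≤ 0.01.
n² ≥ 128/(12·0.01) = 1066.67 ⇒ n ≥ 32.6599, so the smallest n is 33.

33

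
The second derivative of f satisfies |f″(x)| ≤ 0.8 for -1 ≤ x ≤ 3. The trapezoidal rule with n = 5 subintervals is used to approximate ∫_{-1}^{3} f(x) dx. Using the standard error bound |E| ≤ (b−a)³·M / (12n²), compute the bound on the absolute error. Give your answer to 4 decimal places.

|E| ≤ (4)³·0.8 / (12·5²) = 51.2/300 = 0.1707.

0.1707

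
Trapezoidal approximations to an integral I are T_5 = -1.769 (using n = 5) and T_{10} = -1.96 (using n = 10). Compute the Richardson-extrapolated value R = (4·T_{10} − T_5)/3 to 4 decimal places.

-2.0237

R = (4·T_{10} − T_5) / 3 = (4·(-1.96) − (-1.769))/3 = (-6.071)/3 = -2.0237.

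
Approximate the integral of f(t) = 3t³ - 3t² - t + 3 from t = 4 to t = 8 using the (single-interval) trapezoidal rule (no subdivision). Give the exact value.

T = (b−a)/2 · [f(4) + f(8)] = 2·[143 + 1339] = 2964.

2964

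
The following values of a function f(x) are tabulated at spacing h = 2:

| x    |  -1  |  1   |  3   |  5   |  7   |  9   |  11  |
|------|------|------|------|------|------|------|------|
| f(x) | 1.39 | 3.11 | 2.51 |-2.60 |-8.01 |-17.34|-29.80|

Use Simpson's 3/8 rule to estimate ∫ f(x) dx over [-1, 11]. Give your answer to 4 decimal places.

-69.6000

h = 2, n = 6.
(3h/8)·[y₀ + 3y₁ + 3y₂ + 2y₃ + 3y₄ + 3y₅ + y₆] = 0.75·(-92.80) = -69.6000.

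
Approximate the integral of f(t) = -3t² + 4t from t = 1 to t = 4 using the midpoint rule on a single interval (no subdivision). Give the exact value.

-26.25

M = (b−a)·f(2.5) = 3·(-8.75) = -26.25.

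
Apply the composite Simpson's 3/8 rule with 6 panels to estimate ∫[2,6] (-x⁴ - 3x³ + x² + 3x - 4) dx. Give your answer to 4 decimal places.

h = (6 − 2)/6 = 0.666667.
Nodes x₀,…,x₆ = 2, 2.666667, 3.333333, 4, 4.666667, 5.333333, 6.
f(x) = -x⁴ - 3x³ + x² + 3x - 4: f₀=-34, f₁=-96.345679, f₂=-217.456790, f₃=-424, f₄=-747.382716, f₅=-1223.753086, f₆=-1894.
(3h/8)·[f₀ + 3f₁ + 3f₂ + 2f₃ + 3f₄ + 3f₅ + f₆] = 0.25·(-9630.814815) = -2407.7037.

-2407.7037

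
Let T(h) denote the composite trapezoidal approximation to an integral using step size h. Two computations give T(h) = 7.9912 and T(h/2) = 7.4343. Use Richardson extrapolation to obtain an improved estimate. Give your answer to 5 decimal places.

7.24867

R = (4·T(h/2) − T(h)) / 3 = (4·7.4343 − 7.9912)/3 = (21.7460)/3 = 7.24867.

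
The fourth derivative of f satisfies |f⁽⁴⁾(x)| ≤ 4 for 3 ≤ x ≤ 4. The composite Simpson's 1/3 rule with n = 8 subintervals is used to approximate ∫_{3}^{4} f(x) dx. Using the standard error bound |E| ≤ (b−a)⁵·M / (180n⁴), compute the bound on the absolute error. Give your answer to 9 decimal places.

|E| ≤ (1)⁵·4 / (180·8⁴) = 4/737280 = 0.000005425.

0.000005425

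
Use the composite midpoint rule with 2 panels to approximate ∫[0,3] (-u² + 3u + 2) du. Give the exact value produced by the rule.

11.0625

h = (3 − 0)/2 = 1.5.
Midpoints m₁,…,m₂ = 0.75, 2.25.
f(m₁)=3.6875, f(m₂)=3.6875.
h·[f(m₁) + f(m₂)] = 1.5·(7.375) = 11.0625.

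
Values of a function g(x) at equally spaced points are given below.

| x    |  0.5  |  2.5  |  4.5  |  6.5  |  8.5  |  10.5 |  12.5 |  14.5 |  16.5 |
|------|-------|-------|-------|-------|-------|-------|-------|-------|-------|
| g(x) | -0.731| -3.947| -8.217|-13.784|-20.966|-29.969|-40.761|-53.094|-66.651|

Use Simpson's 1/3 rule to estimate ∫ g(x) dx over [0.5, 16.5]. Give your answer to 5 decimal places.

-406.96400

h = 2, n = 8.
(h/3)·[y₀ + 4y₁ + 2y₂ + 4y₃ + 2y₄ + 4y₅ + 2y₆ + 4y₇ + y₈] = 0.666667·(-610.446) = -406.96400.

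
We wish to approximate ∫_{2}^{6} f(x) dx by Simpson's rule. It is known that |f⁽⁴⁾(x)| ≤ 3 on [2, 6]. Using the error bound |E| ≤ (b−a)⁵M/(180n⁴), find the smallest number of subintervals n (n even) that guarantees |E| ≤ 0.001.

Need 3072/(180n⁴) ≤ 0.001.
n⁴ ≥ 3072/(180·0.001) = 17066.7 ⇒ n ≥ 11.4298, so the smallest even n is 12. (n must be even for Simpson's rule.)

12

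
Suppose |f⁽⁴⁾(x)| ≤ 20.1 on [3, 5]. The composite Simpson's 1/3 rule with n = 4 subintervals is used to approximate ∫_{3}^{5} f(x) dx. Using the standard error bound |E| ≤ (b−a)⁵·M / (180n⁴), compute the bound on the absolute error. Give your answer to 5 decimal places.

|E| ≤ (2)⁵·20.1 / (180·4⁴) = 643.2/46080 = 0.01396.

0.01396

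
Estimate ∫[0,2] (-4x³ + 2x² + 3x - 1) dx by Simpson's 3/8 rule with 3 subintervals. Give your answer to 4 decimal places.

-6.6667

h = (2 − 0)/3 = 0.666667.
Nodes x₀,…,x₃ = 0, 0.666667, 1.333333, 2.
f(x) = -4x³ + 2x² + 3x - 1: f₀=-1, f₁=0.703704, f₂=-2.925926, f₃=-19.
(3h/8)·[f₀ + 3f₁ + 3f₂ + f₃] = 0.25·(-26.666667) = -6.6667.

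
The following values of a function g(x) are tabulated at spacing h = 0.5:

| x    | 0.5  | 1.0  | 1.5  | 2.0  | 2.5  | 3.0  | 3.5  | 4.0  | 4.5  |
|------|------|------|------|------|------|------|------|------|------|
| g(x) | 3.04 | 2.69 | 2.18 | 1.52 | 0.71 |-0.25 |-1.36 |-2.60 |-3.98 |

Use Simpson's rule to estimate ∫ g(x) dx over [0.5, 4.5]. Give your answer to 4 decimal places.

h = 0.5, n = 8.
(h/3)·[y₀ + 4y₁ + 2y₂ + 4y₃ + 2y₄ + 4y₅ + 2y₆ + 4y₇ + y₈] = 0.166667·(7.56) = 1.2600.

1.2600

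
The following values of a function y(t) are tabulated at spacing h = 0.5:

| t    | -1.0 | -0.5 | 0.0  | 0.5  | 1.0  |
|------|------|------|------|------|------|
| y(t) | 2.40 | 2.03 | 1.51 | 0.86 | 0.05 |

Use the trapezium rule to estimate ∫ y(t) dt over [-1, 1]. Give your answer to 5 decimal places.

h = 0.5, n = 4.
(h/2)·[y₀ + 2y₁ + 2y₂ + 2y₃ + y₄] = 0.25·(11.25) = 2.81250.

2.81250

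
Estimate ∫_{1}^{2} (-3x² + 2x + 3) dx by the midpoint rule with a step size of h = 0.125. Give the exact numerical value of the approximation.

h = (2 − 1)/8 = 0.125.
Midpoints m₁,…,m₈ = 1.0625, 1.1875, 1.3125, 1.4375, 1.5625, 1.6875, 1.8125, 1.9375.
f(m₁)=1.73828125, f(m₂)=1.14453125, f(m₃)=0.45703125, f(m₄)=-0.32421875, f(m₅)=-1.19921875, f(m₆)=-2.16796875, f(m₇)=-3.23046875, f(m₈)=-4.38671875.
h·[f(m₁) + f(m₂) + f(m₃) + f(m₄) + f(m₅) + f(m₆) + f(m₇) + f(m₈)] = 0.125·(-7.96875) = -0.99609375.

-0.99609375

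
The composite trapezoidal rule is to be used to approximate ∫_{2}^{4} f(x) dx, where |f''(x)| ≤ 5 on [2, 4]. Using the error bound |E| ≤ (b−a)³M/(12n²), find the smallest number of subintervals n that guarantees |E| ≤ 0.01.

Need 40/(12n²) ≤ 0.01.
n² ≥ 40/(12·0.01) = 333.333 ⇒ n ≥ 18.2574, so the smallest n is 19.

19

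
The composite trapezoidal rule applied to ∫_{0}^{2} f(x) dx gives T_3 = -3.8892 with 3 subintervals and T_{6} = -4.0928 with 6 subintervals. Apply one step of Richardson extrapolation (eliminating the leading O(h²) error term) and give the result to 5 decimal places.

-4.16067

R = (4·T_{6} − T_3) / 3 = (4·(-4.0928) − (-3.8892))/3 = (-12.4820)/3 = -4.16067.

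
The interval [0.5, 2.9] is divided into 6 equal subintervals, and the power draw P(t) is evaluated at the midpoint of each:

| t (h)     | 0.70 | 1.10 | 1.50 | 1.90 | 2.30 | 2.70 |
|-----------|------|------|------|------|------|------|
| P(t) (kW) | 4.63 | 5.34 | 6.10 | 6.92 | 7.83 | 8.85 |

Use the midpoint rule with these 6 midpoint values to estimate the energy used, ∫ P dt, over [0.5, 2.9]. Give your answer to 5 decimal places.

15.86800

h = 0.4, n = 6.
h·[y(m₁) + y(m₂) + y(m₃) + y(m₄) + y(m₅) + y(m₆)] = 0.4·(39.67) = 15.86800.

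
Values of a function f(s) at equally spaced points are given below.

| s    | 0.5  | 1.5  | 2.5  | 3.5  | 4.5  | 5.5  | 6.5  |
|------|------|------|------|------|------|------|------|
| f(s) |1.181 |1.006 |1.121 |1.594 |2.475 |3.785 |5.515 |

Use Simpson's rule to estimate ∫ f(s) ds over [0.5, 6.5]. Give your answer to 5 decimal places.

h = 1, n = 6.
(h/3)·[y₀ + 4y₁ + 2y₂ + 4y₃ + 2y₄ + 4y₅ + y₆] = 0.333333·(39.428) = 13.14267.

13.14267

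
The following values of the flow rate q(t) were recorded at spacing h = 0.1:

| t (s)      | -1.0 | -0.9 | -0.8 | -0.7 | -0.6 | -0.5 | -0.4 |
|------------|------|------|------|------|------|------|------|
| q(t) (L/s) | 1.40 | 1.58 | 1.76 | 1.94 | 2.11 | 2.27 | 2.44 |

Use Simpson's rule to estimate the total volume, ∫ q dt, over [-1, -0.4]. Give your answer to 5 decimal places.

1.15800

h = 0.1, n = 6.
(h/3)·[y₀ + 4y₁ + 2y₂ + 4y₃ + 2y₄ + 4y₅ + y₆] = 0.033333·(34.74) = 1.15800.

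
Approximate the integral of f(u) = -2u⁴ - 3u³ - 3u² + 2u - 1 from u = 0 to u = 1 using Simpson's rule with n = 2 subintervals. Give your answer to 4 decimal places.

-2.1667

h = (1 − 0)/2 = 0.5.
Nodes u₀,…,u₂ = 0, 0.5, 1.
f(u) = -2u⁴ - 3u³ - 3u² + 2u - 1: f₀=-1, f₁=-1.25, f₂=-7.
(h/3)·[f₀ + 4f₁ + f₂] = 0.166667·(-13) = -2.1667.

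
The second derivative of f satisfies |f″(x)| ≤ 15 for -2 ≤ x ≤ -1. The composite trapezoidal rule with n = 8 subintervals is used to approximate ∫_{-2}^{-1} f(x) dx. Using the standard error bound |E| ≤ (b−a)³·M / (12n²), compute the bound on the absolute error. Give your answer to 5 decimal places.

0.01953

|E| ≤ (1)³·15 / (12·8²) = 15/768 = 0.01953.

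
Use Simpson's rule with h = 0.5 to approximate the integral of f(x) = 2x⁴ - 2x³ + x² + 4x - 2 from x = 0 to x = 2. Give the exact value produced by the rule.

11.5

h = (2 − 0)/4 = 0.5.
Nodes x₀,…,x₄ = 0, 0.5, 1, 1.5, 2.
f(x) = 2x⁴ - 2x³ + x² + 4x - 2: f₀=-2, f₁=0.125, f₂=3, f₃=9.625, f₄=26.
(h/3)·[f₀ + 4f₁ + 2f₂ + 4f₃ + f₄] = 0.166667·(69) = 11.5.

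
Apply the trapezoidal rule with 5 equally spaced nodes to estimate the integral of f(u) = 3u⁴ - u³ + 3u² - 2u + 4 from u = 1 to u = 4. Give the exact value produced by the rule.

h = (4 − 1)/4 = 0.75.
Nodes u₀,…,u₄ = 1, 1.75, 2.5, 3.25, 4.
f(u) = 3u⁴ - u³ + 3u² - 2u + 4: f₀=7, f₁=32.46484375, f₂=119.3125, f₃=329.55859375, f₄=748.
(h/2)·[f₀ + 2f₁ + 2f₂ + 2f₃ + f₄] = 0.375·(1717.671875) = 644.126953125.

644.126953125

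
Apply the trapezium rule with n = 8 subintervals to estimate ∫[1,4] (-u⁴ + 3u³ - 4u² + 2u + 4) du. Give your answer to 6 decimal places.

h = (4 − 1)/8 = 0.375.
Nodes u₀,…,u₈ = 1, 1.375, 1.75, 2.125, 2.5, 2.875, 3.25, 3.625, 4.
f(u) = -u⁴ + 3u³ - 4u² + 2u + 4: f₀=4, f₁=3.411865234375, f₂=1.94921875, f₃=-1.416259765625, f₄=-8.1875, f₅=-20.342041015625, f₆=-40.33203125, f₇=-71.084228515625, f₈=-116.
(h/2)·[f₀ + 2f₁ + 2f₂ + 2f₃ + 2f₄ + 2f₅ + 2f₆ + 2f₇ + f₈] = 0.1875·(-384.001953125) = -72.000366.

-72.000366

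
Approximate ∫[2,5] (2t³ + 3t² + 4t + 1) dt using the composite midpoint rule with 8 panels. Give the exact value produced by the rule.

h = (5 − 2)/8 = 0.375.
Midpoints m₁,…,m₈ = 2.1875, 2.5625, 2.9375, 3.3125, 3.6875, 4.0625, 4.4375, 4.8125.
f(m₁)=45.04052734375, f(m₂)=64.60205078125, f(m₃)=89.33154296875, f(m₄)=119.86181640625, f(m₅)=156.82568359375, f(m₆)=200.85595703125, f(m₇)=252.58544921875, f(m₈)=312.64697265625.
h·[f(m₁) + f(m₂) + f(m₃) + f(m₄) + f(m₅) + f(m₆) + f(m₇) + f(m₈)] = 0.375·(1241.75) = 465.65625.

465.65625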